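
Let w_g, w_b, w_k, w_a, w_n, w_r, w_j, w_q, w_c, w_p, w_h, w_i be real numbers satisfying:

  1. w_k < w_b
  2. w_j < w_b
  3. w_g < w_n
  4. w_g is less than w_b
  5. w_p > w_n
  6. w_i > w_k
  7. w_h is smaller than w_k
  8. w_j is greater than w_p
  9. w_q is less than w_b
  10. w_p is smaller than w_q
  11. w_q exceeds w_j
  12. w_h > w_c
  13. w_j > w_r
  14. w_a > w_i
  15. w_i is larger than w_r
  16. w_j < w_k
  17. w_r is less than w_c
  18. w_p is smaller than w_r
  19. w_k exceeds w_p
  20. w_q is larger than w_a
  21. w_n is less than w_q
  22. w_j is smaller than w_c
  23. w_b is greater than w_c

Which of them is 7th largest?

w_c

Chaining the given pairs: w_g < w_n < w_p < w_r < w_j < w_c < w_h < w_k < w_i < w_a < w_q < w_b.
The 7th largest is w_c.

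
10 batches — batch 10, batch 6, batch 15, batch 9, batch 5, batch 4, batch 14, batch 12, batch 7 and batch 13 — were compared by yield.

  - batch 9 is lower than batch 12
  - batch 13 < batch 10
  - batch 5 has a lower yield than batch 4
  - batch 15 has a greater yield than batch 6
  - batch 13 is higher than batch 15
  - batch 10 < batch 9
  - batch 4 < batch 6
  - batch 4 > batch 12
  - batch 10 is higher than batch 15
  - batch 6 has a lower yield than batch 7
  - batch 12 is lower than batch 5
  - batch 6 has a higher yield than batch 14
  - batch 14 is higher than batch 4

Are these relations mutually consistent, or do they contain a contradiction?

Chaining the given relations yields batch 15 < batch 13 < batch 10 < batch 9 < batch 12 < batch 5 < batch 4 < batch 14 < batch 6, so batch 15 < batch 6. But one relation states batch 6 < batch 15. These cannot both hold.

inconsistent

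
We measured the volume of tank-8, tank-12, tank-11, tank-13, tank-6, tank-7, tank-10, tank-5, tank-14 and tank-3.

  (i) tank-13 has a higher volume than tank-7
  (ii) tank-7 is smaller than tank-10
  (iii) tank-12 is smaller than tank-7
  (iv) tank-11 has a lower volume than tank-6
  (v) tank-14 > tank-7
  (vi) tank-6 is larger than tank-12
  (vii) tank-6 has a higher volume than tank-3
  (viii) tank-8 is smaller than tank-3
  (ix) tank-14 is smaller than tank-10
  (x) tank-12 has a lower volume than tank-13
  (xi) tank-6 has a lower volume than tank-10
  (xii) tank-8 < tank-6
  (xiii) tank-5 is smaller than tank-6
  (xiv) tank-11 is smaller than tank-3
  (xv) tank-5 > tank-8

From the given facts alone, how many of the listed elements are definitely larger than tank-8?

4

The elements the relations force above tank-8 are tank-5, tank-3, tank-6, tank-10 — no chain reaches any other.
That is 4.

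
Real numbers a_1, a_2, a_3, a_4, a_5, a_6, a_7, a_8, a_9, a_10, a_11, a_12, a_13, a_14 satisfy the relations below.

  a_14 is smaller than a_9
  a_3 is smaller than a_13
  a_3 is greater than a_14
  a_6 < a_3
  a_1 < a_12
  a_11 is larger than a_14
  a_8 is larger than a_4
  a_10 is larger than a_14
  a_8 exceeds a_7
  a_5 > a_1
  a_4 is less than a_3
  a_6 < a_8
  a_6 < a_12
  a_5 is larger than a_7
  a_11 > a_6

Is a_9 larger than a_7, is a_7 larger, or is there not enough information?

undetermined

Following every chain through a_7: above a_7 we get a_8, a_5.
a_9 is not reached, and no chain runs the other way from a_9 to a_7.
So the given relations leave the order of a_7 and a_9 undetermined.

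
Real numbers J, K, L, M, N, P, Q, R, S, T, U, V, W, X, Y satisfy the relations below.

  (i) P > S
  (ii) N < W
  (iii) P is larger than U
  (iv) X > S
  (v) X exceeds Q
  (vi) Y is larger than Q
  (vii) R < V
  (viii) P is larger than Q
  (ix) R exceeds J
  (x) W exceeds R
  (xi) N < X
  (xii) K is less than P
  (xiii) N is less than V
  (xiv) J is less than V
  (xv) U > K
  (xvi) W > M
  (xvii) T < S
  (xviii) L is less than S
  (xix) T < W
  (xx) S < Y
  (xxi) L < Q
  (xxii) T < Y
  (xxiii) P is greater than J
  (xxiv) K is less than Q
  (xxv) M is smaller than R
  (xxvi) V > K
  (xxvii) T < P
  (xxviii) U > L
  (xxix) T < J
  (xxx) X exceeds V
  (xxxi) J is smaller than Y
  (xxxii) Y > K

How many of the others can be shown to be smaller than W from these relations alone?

The elements the relations force below W are N, M, T, J, R — no chain reaches any other.
That is 5.

5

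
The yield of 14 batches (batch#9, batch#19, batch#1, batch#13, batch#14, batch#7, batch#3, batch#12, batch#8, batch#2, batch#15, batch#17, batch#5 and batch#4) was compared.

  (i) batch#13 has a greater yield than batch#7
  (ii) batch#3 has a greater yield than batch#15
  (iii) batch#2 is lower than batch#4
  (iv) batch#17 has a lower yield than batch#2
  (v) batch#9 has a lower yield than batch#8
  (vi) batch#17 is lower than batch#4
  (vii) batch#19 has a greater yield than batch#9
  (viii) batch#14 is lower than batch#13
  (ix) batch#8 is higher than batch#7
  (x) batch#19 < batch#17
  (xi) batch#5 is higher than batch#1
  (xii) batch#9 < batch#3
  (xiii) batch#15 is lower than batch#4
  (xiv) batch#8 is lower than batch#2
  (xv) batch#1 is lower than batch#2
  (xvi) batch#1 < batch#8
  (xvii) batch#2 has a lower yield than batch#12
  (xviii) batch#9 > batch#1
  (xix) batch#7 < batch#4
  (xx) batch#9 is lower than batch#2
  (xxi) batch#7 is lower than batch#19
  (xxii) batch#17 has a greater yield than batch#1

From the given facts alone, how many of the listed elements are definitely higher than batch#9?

7

From batch#9 the given relations immediately reach batch#19, batch#8, batch#3, batch#2.
From those, batch#17, batch#12, batch#4 — 7 in total.
No other element is forced above batch#9 by the given relations, so the count is 7.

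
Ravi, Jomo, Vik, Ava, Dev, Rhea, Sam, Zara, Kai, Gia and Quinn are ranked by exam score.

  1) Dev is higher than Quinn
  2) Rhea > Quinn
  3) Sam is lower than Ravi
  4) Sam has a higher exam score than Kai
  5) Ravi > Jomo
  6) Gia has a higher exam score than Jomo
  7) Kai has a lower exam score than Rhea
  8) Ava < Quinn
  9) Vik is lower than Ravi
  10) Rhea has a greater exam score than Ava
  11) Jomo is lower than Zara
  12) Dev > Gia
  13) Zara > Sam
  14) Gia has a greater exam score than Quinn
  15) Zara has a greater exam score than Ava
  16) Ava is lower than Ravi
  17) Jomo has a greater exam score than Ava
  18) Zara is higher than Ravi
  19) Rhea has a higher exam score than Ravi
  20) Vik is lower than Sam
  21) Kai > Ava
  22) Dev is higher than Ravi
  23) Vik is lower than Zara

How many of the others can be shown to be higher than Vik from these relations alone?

The elements the relations force above Vik are Sam, Ravi, Rhea, Dev, Zara — no chain reaches any other.
That is 5.

5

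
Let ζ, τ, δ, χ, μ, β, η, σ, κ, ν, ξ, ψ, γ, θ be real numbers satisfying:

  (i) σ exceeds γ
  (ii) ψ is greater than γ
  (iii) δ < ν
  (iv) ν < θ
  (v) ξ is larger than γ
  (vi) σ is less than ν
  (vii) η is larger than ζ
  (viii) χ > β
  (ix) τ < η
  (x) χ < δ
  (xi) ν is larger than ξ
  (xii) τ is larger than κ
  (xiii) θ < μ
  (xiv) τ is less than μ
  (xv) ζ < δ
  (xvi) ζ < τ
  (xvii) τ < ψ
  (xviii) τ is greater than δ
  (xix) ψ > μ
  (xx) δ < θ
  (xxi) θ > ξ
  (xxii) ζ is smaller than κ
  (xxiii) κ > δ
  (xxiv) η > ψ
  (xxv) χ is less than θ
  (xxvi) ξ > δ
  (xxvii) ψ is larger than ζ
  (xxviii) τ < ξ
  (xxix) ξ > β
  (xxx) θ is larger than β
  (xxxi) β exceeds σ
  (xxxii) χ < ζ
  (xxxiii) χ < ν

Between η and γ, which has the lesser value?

γ

γ < σ and σ < β give γ < β.
With β < χ: γ < σ < β < χ.
With χ < ζ: γ < σ < β < χ < ζ.
Then ζ < δ extends the chain to δ.
Then δ < κ extends the chain to κ.
Then κ < τ extends the chain to τ.
Then τ < ξ extends the chain to ξ.
With ξ < ν: γ < σ < β < χ < ζ < δ < κ < τ < ξ < ν.
Then ν < θ extends the chain to θ.
With θ < μ: γ < σ < β < χ < ζ < δ < κ < τ < ξ < ν < θ < μ.
With μ < ψ: γ < σ < β < χ < ζ < δ < κ < τ < ξ < ν < θ < μ < ψ.
With ψ < η: γ < σ < β < χ < ζ < δ < κ < τ < ξ < ν < θ < μ < ψ < η.
So γ < η; γ is the smaller of the two.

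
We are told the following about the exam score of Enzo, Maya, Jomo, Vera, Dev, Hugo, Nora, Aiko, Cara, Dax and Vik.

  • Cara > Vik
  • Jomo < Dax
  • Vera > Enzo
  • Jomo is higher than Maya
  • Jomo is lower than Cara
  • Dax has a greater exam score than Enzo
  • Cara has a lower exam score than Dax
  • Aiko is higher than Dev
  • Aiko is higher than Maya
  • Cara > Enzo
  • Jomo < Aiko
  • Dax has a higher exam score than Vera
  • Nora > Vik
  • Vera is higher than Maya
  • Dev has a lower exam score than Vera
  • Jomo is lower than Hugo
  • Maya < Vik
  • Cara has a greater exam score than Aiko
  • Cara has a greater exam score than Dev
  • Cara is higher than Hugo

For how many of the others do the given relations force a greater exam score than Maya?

8

Directly above Maya: Vik, Jomo, Aiko, Vera.
One step further: Hugo, Cara, Nora, Dax (8 so far).
Nothing else is reachable above Maya; 8 in all.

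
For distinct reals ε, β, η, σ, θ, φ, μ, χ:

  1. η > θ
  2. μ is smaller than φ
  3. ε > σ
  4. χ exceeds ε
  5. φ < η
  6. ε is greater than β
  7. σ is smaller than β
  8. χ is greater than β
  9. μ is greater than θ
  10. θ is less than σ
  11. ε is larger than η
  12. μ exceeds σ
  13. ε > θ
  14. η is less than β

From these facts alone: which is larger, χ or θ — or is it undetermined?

θ < σ and σ < μ give θ < μ.
With μ < φ: θ < σ < μ < φ.
With φ < η: θ < σ < μ < φ < η.
With η < β: θ < σ < μ < φ < η < β.
With β < ε: θ < σ < μ < φ < η < β < ε.
Then ε < χ extends the chain to χ.
So χ is larger.

χ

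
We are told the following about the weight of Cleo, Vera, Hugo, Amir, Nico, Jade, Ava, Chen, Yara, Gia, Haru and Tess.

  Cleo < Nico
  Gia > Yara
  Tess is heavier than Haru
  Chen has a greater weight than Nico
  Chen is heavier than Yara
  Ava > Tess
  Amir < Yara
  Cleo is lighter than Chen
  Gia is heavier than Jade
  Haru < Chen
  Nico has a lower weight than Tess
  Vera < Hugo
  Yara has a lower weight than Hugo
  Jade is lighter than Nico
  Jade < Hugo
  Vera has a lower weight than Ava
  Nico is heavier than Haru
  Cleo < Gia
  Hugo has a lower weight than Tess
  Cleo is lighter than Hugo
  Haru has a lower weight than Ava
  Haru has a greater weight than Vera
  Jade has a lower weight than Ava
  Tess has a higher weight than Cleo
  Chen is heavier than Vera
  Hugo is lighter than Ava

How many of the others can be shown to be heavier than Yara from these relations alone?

5

Directly above Yara: Hugo, Chen, Gia.
One step further: Tess, Ava (5 so far).
Nothing else is reachable above Yara; 5 in all.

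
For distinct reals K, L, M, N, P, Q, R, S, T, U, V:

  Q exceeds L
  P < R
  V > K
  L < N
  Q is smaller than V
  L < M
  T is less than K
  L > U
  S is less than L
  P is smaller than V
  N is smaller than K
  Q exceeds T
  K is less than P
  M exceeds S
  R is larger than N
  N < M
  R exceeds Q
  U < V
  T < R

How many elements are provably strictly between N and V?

2

The relations place N below V. An element lies strictly between them when it is forced above N and also forced below V.
Above N: {K, P, R, M}. Below V: {U, S, T, L, K, P, Q}.
Intersection: {K, P} — 2.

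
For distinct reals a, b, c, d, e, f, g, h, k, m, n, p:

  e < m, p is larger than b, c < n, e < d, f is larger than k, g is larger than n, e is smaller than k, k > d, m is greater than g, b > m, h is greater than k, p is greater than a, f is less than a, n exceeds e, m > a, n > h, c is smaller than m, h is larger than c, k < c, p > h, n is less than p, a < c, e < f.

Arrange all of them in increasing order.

e < d < k < f < a < c < h < n < g < m < b < p

Nothing is placed below e, so it is least; from there e < d; d < k; k < f; f < a; a < c; c < h; h < n; n < g; g < m; m < b; b < p, each given directly.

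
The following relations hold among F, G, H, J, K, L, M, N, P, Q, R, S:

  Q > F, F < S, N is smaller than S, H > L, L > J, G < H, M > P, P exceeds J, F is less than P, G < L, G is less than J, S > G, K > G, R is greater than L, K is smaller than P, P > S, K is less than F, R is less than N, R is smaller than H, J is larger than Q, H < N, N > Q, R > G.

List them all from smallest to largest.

Nothing is placed below G, so it is least; from there G < K; K < F; F < Q; Q < J; J < L; L < R; R < H; H < N; N < S; S < P; P < M, each given directly.

G < K < F < Q < J < L < R < H < N < S < P < M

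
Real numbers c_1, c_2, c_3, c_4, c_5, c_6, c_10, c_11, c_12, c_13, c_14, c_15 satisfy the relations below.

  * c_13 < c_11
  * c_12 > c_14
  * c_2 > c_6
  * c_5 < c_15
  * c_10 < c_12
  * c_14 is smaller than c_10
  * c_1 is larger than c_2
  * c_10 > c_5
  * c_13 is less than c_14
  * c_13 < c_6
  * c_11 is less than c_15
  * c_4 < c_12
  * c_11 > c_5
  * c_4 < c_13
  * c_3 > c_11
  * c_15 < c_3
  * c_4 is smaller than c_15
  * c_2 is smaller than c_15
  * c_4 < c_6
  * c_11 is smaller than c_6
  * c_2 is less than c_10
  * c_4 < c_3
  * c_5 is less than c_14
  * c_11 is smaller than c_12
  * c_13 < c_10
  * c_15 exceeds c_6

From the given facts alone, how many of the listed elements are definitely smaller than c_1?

Directly below c_1: c_2.
One step further: c_6 (2 so far).
One step further: c_4, c_13, c_11 (5 so far).
One step further: c_5 (6 so far).
Nothing else is reachable below c_1; 6 in all.

6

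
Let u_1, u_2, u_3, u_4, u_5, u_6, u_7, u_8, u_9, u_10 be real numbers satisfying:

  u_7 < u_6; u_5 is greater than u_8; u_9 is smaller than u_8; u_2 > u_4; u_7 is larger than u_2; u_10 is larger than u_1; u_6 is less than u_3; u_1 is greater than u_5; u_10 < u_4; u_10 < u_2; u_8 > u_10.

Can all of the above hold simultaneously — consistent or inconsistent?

We have u_10 < u_8 stated directly, yet also u_8 < u_5 < u_1 < u_10 by chaining the others — so u_8 < u_10. Contradiction.

inconsistent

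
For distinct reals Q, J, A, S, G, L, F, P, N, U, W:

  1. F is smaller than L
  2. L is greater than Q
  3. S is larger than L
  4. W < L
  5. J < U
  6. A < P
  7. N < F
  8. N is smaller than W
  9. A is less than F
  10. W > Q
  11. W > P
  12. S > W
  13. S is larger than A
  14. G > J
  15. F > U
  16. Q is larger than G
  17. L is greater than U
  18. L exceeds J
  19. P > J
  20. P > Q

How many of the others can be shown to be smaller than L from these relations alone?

Directly below L: J, U, Q, F, W.
One step further: G, A, N, P (9 so far).
No other element is forced below L by the given relations, so the count is 9.

9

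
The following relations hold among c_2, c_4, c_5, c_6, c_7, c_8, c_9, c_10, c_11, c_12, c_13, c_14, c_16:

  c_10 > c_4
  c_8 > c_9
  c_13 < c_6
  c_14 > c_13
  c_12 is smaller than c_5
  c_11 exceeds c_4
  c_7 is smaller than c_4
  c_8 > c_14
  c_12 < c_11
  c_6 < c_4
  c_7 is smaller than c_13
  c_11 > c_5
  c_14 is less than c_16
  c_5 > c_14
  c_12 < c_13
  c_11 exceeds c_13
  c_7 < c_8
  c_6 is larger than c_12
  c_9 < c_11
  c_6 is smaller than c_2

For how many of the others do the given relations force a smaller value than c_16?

From c_16 the given relations immediately reach c_14.
From those, c_13 — 2 in total.
From those, c_12, c_7 — 4 in total.
Nothing else is reachable below c_16; 4 in all.

4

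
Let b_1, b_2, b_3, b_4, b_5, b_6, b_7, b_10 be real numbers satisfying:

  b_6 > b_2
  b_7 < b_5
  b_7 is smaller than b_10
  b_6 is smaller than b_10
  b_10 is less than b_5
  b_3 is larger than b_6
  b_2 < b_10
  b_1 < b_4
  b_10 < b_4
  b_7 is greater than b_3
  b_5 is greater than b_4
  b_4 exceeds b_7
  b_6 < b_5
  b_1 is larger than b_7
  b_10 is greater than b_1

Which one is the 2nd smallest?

The consecutive relations fix a unique order: b_2 < b_6 < b_3 < b_7 < b_1 < b_10 < b_4 < b_5.
The 2nd smallest is b_6.

b_6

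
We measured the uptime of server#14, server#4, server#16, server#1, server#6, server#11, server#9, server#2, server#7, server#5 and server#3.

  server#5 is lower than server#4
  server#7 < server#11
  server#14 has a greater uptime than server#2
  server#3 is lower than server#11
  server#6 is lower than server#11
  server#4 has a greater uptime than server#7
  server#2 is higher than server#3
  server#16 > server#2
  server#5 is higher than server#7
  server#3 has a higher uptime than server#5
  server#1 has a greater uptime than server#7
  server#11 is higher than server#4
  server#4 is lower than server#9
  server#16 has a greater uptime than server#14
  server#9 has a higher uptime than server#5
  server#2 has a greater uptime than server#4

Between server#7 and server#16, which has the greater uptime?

server#16

Link the given pairs in sequence: server#7 < server#5; server#5 < server#4; server#4 < server#2; server#2 < server#14; server#14 < server#16.
Together: server#7 < server#5 < server#4 < server#2 < server#14 < server#16.
So server#7 < server#16; server#16 is the higher of the two.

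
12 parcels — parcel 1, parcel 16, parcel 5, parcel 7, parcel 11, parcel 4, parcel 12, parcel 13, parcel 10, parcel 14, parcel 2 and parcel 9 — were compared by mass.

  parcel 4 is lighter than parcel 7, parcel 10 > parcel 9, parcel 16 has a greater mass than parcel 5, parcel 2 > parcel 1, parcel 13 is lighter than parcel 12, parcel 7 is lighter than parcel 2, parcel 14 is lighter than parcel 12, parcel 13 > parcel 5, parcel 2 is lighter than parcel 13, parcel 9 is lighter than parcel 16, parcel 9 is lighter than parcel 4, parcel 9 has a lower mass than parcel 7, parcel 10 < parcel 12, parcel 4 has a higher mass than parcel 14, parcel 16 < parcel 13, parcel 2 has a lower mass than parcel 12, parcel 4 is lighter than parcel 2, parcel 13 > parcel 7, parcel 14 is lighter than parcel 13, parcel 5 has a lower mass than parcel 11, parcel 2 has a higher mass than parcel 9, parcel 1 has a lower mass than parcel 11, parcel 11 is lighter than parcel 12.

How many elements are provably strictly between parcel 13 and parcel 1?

1

The relations place parcel 1 below parcel 13. An element lies strictly between them when it is forced above parcel 1 and also forced below parcel 13.
Above parcel 1: {parcel 11, parcel 2, parcel 12}. Below parcel 13: {parcel 5, parcel 9, parcel 14, parcel 4, parcel 7, parcel 2, parcel 16}.
Intersection: {parcel 2} — 1.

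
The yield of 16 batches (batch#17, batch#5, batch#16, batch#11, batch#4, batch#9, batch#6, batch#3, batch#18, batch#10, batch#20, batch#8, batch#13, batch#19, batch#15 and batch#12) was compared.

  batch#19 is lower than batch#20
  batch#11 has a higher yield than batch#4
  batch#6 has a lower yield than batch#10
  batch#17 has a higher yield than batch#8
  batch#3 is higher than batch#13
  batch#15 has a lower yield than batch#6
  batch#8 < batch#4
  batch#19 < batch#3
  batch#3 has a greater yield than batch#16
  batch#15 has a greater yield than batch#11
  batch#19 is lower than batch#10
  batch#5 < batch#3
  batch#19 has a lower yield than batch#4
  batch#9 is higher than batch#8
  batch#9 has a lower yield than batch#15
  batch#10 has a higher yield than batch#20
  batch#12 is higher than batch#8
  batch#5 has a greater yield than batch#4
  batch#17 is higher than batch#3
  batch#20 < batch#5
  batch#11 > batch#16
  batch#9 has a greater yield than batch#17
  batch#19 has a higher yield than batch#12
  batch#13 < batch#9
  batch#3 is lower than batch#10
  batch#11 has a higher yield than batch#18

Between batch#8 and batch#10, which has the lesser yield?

The relevant relations are batch#8 < batch#12; batch#12 < batch#19; batch#19 < batch#4; batch#4 < batch#5; batch#5 < batch#3; batch#3 < batch#17; batch#17 < batch#9; batch#9 < batch#15; batch#15 < batch#6; batch#6 < batch#10.
Together: batch#8 < batch#12 < batch#19 < batch#4 < batch#5 < batch#3 < batch#17 < batch#9 < batch#15 < batch#6 < batch#10.
So batch#8 < batch#10; batch#8 is the lower of the two.

batch#8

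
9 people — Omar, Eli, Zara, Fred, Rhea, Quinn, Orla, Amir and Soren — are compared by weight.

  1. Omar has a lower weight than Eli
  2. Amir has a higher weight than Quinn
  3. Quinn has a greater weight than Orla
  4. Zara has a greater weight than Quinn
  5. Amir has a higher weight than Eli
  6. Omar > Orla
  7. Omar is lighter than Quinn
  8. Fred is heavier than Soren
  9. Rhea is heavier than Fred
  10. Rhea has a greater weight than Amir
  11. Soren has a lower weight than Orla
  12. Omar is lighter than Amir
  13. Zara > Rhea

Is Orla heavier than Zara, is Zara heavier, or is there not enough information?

Zara

Orla < Omar and Omar < Eli give Orla < Eli.
With Eli < Amir: Orla < Omar < Eli < Amir.
With Amir < Rhea: Orla < Omar < Eli < Amir < Rhea.
Then Rhea < Zara extends the chain to Zara.
So Zara is heavier.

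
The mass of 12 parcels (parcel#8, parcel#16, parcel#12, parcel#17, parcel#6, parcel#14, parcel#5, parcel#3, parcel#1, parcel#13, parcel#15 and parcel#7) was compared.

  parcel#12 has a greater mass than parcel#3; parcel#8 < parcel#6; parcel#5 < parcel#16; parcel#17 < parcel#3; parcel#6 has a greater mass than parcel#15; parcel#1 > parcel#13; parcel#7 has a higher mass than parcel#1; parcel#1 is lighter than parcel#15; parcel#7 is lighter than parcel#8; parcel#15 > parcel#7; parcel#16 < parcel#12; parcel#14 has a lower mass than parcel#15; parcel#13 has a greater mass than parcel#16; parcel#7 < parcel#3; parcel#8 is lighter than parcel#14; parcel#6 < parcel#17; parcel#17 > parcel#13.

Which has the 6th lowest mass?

Chaining the given pairs: parcel#5 < parcel#16 < parcel#13 < parcel#1 < parcel#7 < parcel#8 < parcel#14 < parcel#15 < parcel#6 < parcel#17 < parcel#3 < parcel#12.
The 6th smallest is parcel#8.

parcel#8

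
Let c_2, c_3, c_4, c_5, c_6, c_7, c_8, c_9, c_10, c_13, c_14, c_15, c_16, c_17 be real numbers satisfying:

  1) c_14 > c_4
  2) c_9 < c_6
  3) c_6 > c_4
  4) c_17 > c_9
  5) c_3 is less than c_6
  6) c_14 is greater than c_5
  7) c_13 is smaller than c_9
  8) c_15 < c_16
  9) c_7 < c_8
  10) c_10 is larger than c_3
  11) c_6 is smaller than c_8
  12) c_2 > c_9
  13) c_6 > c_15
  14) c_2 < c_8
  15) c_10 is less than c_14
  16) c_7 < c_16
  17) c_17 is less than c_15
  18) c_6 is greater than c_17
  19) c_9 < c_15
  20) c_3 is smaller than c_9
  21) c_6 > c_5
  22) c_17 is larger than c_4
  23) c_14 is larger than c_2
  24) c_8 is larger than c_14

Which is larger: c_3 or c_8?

Following the relations from c_3: c_3 < c_9 < c_17 < c_15 < c_6 < c_8.
So c_3 < c_8; c_8 is the larger of the two.

c_8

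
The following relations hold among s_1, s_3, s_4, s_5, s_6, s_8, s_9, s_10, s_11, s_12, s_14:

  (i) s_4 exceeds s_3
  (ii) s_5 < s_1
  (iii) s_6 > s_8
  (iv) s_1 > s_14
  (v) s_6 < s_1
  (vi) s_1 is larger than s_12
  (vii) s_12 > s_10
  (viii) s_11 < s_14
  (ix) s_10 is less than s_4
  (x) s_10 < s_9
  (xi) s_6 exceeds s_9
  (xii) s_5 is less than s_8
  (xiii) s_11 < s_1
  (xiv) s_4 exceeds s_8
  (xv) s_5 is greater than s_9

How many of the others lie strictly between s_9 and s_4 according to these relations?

Chaining upward from s_9 reaches: s_5, s_8, s_6, s_1.
Chaining downward from s_4 reaches: s_10, s_3, s_5, s_8.
Strictly between s_9 and s_4 are those in both lists: s_5, s_8 — 2 elements.

2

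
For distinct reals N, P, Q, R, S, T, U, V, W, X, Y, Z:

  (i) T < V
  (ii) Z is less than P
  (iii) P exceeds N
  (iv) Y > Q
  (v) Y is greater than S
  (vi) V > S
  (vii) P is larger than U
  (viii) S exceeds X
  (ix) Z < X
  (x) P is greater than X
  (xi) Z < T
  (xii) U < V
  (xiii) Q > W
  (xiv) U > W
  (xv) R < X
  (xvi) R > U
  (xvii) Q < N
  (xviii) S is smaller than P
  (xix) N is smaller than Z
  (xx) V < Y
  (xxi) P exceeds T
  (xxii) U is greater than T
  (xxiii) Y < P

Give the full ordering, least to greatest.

Each adjacent pair is fixed by a given relation: W < Q; Q < N; N < Z; Z < T; T < U; U < R; R < X; X < S; S < V; V < Y; Y < P. Chaining them end to end gives the full order.

W < Q < N < Z < T < U < R < X < S < V < Y < P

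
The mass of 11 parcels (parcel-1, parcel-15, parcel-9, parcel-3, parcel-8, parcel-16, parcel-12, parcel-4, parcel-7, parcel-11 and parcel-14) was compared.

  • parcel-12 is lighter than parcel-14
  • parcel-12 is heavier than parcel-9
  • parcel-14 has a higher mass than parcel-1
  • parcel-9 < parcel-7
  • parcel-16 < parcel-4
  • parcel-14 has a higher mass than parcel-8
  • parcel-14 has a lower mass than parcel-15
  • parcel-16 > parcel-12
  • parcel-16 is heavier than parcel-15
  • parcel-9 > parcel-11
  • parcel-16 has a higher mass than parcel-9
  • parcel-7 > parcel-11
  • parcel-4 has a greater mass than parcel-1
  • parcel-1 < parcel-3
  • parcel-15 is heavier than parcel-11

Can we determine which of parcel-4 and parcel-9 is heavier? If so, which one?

parcel-9 < parcel-12 and parcel-12 < parcel-14 give parcel-9 < parcel-14.
Then parcel-14 < parcel-15 extends the chain to parcel-15.
Then parcel-15 < parcel-16 extends the chain to parcel-16.
With parcel-16 < parcel-4: parcel-9 < parcel-12 < parcel-14 < parcel-15 < parcel-16 < parcel-4.
So parcel-4 is heavier.

parcel-4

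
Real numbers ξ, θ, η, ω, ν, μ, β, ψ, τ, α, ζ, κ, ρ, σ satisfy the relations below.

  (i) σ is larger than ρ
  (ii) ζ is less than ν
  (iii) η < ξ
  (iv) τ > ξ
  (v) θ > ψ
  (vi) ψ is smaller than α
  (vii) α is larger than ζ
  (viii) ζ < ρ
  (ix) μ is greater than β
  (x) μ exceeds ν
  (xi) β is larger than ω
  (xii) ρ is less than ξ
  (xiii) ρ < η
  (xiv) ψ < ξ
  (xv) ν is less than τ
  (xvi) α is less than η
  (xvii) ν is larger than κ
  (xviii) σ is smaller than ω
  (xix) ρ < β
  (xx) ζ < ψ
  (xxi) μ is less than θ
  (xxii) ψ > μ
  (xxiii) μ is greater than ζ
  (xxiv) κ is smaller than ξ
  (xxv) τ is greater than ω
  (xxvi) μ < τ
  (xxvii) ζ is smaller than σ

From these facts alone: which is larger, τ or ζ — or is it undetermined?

Following the relations from ζ: ζ < ρ < σ < ω < β < μ < ψ < α < η < ξ < τ.
So τ is larger.

τ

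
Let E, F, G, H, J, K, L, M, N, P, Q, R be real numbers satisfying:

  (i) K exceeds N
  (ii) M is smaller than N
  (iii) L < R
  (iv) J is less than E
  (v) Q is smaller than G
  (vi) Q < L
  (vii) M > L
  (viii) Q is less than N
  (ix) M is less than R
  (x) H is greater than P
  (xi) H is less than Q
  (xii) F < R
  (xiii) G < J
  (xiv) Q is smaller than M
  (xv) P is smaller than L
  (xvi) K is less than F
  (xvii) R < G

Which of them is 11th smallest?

J

The consecutive relations fix a unique order: P < H < Q < L < M < N < K < F < R < G < J < E.
Counting 11 from the smallest end gives J.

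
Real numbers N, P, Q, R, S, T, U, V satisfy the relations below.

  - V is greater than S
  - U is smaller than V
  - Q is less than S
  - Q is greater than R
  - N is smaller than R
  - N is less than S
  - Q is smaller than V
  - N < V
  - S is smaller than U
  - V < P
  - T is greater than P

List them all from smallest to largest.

N < R < Q < S < U < V < P < T

The consecutive links are each given: N < R; R < Q; Q < S; S < U; U < V; V < P; P < T.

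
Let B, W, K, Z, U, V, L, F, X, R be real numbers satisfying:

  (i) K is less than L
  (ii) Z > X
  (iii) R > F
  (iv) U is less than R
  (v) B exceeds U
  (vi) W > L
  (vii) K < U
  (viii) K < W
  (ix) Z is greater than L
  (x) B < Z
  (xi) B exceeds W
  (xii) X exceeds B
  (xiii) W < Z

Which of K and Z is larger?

K < L and L < W give K < W.
With W < B: K < L < W < B.
Then B < X extends the chain to X.
With X < Z: K < L < W < B < X < Z.
So K < Z; Z is the larger of the two.

Z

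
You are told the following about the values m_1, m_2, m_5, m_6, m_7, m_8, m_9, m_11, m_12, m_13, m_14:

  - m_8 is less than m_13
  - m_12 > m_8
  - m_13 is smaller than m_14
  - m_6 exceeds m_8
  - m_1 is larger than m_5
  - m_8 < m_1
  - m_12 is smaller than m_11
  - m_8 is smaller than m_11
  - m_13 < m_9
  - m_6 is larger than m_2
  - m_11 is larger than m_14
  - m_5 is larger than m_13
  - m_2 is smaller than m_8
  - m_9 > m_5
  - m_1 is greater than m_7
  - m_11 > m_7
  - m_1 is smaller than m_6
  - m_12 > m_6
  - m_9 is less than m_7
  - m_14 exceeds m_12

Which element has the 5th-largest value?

Piecing the relations together gives one ordering: m_2 < m_8 < m_13 < m_5 < m_9 < m_7 < m_1 < m_6 < m_12 < m_14 < m_11.
Counting 5 from the largest end gives m_1.

m_1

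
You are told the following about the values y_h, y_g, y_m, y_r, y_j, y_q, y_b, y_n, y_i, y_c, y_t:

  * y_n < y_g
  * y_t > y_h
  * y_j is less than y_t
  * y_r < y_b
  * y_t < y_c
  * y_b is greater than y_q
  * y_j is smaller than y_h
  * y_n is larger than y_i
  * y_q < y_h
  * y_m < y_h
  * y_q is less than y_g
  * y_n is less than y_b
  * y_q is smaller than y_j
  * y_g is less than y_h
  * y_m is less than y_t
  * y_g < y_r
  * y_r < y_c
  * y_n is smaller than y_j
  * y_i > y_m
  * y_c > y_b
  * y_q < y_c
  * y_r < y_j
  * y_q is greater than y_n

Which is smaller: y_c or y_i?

y_i

y_i < y_n and y_n < y_q give y_i < y_q.
Then y_q < y_g extends the chain to y_g.
With y_g < y_r: y_i < y_n < y_q < y_g < y_r.
Then y_r < y_j extends the chain to y_j.
With y_j < y_h: y_i < y_n < y_q < y_g < y_r < y_j < y_h.
With y_h < y_t: y_i < y_n < y_q < y_g < y_r < y_j < y_h < y_t.
With y_t < y_c: y_i < y_n < y_q < y_g < y_r < y_j < y_h < y_t < y_c.
So y_i < y_c; y_i is the smaller of the two.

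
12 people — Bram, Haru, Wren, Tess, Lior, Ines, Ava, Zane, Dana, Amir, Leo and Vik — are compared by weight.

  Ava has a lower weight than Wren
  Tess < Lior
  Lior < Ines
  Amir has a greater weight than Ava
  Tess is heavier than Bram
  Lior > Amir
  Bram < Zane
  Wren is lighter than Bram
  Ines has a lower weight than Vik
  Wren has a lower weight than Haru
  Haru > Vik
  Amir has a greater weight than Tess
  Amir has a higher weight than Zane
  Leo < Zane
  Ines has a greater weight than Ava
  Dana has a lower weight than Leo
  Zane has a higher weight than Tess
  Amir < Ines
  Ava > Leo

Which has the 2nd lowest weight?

Piecing the relations together gives one ordering: Dana < Leo < Ava < Wren < Bram < Tess < Zane < Amir < Lior < Ines < Vik < Haru.
The 2nd smallest is Leo.

Leo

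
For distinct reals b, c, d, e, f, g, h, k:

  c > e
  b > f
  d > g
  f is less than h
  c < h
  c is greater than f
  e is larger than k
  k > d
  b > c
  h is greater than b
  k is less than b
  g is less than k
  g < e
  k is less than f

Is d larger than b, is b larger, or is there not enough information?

b

Following the relations from d: d < k < e < c < b.
So b is larger.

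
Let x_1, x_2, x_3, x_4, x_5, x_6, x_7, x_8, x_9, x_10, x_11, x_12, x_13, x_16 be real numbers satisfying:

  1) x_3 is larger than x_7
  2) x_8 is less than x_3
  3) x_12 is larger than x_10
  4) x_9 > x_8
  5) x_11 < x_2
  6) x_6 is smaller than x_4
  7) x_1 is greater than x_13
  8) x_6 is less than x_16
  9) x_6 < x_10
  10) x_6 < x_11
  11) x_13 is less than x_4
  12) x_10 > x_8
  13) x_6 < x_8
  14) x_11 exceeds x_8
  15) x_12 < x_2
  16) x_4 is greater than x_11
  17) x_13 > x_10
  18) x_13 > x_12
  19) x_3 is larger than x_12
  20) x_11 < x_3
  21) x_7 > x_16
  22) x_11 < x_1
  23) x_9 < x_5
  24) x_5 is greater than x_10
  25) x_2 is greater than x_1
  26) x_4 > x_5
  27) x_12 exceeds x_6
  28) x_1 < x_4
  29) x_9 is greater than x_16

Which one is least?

Chaining upward from x_6: directly above it, x_8, x_10, x_12, x_11, x_16, x_4; then x_13, x_1, x_2, x_7, x_9, x_5, x_3.
That covers every other element, and nothing is given below x_6, so x_6 is the least.

x_6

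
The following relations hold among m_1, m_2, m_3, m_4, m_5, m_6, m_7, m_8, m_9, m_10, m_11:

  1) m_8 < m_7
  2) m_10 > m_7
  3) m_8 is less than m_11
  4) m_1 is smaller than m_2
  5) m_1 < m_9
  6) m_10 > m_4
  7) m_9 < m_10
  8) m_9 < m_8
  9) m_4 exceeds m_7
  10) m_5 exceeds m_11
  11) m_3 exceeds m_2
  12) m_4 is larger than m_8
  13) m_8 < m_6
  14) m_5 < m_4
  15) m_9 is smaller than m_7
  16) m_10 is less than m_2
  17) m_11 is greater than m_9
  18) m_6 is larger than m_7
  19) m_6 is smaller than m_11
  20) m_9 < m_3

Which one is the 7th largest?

m_6

Piecing the relations together gives one ordering: m_1 < m_9 < m_8 < m_7 < m_6 < m_11 < m_5 < m_4 < m_10 < m_2 < m_3.
Counting 7 from the largest end gives m_6.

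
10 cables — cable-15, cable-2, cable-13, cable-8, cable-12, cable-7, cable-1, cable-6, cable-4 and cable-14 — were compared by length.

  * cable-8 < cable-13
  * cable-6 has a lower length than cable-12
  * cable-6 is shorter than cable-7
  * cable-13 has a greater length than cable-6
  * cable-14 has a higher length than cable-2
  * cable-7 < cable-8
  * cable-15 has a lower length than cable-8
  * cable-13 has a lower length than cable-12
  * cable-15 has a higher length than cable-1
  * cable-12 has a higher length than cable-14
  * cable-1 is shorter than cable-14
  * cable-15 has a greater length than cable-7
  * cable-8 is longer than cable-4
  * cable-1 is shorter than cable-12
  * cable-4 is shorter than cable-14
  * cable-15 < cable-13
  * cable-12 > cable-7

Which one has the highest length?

cable-12

Chaining downward from cable-12: directly below it, cable-1, cable-6, cable-7, cable-14, cable-13; then cable-4, cable-2, cable-15, cable-8.
That covers every other element, and nothing is given above cable-12, so cable-12 is the highest length.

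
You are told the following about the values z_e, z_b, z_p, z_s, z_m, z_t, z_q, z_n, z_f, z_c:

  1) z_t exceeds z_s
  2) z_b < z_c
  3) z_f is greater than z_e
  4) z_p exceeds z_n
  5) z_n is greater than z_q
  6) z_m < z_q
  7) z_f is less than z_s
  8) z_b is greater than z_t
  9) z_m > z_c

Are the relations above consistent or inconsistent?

The single ordering z_e < z_f < z_s < z_t < z_b < z_c < z_m < z_q < z_n < z_p satisfies every listed relation, so no contradiction arises.

consistent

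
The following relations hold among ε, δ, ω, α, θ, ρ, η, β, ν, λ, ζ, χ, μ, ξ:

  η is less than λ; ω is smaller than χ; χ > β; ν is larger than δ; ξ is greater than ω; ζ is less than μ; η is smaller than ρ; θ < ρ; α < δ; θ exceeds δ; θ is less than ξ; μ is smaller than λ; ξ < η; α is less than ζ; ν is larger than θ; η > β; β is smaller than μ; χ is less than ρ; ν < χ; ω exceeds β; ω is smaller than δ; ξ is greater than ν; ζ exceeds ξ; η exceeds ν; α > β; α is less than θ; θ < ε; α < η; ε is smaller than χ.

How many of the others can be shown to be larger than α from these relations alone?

The elements the relations force above α are δ, θ, ν, ξ, ε, ζ, χ, η, ρ, μ, λ — no chain reaches any other.
That is 11.

11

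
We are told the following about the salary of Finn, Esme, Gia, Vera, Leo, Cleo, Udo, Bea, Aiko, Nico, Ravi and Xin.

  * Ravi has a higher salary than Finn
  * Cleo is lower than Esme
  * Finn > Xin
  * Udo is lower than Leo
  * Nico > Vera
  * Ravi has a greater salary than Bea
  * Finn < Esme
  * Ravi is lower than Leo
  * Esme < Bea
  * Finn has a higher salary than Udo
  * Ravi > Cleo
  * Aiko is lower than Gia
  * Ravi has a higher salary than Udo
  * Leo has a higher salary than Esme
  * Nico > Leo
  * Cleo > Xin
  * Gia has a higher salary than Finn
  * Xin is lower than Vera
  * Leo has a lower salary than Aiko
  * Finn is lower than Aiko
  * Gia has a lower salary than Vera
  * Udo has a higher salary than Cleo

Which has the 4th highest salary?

Piecing the relations together gives one ordering: Xin < Cleo < Udo < Finn < Esme < Bea < Ravi < Leo < Aiko < Gia < Vera < Nico.
The 4th largest is Aiko.

Aiko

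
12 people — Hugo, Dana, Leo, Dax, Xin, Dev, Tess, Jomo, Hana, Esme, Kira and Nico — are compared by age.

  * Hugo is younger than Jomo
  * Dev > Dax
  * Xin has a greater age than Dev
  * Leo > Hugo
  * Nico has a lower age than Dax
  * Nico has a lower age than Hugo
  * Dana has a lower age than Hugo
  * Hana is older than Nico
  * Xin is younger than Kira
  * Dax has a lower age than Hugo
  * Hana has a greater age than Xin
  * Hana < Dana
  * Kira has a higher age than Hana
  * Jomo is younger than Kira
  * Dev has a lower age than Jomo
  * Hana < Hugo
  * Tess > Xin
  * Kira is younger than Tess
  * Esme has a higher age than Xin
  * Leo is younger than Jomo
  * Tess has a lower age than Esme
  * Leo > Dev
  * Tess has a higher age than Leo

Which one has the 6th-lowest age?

The consecutive relations fix a unique order: Nico < Dax < Dev < Xin < Hana < Dana < Hugo < Leo < Jomo < Kira < Tess < Esme.
Counting 6 from the smallest end gives Dana.

Dana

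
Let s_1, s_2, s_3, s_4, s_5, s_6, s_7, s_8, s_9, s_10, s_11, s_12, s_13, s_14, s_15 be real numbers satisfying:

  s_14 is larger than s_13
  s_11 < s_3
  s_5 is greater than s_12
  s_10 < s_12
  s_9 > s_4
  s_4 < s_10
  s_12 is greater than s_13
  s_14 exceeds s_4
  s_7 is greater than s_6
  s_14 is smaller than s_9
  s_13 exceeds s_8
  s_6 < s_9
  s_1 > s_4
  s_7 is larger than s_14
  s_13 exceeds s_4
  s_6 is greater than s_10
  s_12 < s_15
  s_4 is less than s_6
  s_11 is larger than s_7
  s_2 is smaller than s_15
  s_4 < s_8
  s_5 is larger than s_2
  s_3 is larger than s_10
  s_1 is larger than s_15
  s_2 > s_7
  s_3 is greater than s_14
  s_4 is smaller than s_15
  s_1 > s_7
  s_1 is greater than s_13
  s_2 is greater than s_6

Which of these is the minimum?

s_4

s_10 is not least since s_4 < s_10; s_8 is not least since s_4 < s_8; s_13 is not least since s_4 < s_13; s_12 is not least since s_13 < s_12; s_14 is not least since s_4 < s_14; s_6 is not least since s_10 < s_6; s_7 is not least since s_14 < s_7; s_11 is not least since s_7 < s_11; s_2 is not least since s_7 < s_2; s_3 is not least since s_14 < s_3; s_15 is not least since s_2 < s_15; s_1 is not least since s_13 < s_1; s_5 is not least since s_2 < s_5; s_9 is not least since s_4 < s_9.
Only s_4 has nothing below it, so s_4 is the minimum.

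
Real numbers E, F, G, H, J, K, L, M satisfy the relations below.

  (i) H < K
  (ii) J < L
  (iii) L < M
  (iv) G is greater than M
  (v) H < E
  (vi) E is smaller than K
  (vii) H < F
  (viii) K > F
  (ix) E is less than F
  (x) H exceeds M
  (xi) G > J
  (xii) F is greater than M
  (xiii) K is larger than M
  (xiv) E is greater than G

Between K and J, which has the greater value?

Link the given pairs in sequence: J < L; L < M; M < G; G < E; E < F; F < K.
Chaining these gives J < L < M < G < E < F < K.
So J < K; K is the larger of the two.

K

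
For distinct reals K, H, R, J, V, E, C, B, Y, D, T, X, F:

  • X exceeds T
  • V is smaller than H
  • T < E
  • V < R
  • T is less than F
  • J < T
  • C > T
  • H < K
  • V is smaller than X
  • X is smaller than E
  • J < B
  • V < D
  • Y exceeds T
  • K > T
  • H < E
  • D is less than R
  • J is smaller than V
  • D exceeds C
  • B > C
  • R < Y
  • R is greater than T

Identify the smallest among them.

T is not least since J < T; V is not least since J < V; H is not least since V < H; X is not least since V < X; C is not least since T < C; D is not least since C < D; R is not least since V < R; E is not least since X < E; B is not least since C < B; K is not least since H < K; Y is not least since T < Y; F is not least since T < F.
Only J has nothing below it, so J is the smallest.

J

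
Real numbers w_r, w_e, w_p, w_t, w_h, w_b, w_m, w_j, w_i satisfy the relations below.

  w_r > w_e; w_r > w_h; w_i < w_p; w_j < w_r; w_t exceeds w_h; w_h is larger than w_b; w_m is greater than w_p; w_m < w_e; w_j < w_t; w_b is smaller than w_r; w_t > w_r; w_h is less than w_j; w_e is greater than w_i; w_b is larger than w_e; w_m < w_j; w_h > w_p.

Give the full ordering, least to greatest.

w_i < w_p < w_m < w_e < w_b < w_h < w_j < w_r < w_t

Each adjacent pair is fixed by a given relation: w_i < w_p; w_p < w_m; w_m < w_e; w_e < w_b; w_b < w_h; w_h < w_j; w_j < w_r; w_r < w_t. Chaining them end to end gives the full order.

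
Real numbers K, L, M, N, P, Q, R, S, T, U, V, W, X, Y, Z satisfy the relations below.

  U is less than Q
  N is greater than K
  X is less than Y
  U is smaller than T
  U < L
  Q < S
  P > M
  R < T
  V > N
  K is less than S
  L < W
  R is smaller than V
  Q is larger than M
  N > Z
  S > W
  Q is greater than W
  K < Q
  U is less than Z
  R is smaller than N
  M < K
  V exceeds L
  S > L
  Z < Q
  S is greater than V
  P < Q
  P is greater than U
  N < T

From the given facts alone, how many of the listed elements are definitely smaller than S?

11

The elements the relations force below S are U, M, K, Z, R, N, L, W, P, Q, V — no chain reaches any other.
That is 11.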